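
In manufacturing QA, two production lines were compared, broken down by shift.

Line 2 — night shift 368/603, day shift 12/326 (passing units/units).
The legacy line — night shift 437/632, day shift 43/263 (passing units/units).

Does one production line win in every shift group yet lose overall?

No

Night shift: Line 2 368/603 = 61.0%, the legacy line 437/632 = 69.1% → the legacy line
Day shift: Line 2 12/326 = 3.7%, the legacy line 43/263 = 16.3% → the legacy line
Overall: Line 2 380/929 = 40.9%, the legacy line 480/895 = 53.6% → the legacy line
The legacy line wins overall and in every shift group — no reversal.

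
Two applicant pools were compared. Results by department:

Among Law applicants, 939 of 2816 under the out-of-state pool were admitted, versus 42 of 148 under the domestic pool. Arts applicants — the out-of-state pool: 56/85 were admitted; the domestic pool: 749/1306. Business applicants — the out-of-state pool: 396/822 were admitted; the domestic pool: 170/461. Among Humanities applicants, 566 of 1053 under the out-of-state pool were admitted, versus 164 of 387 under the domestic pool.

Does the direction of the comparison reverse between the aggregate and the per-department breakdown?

Law: the out-of-state pool 939/2816 = 33.3%, the domestic pool 42/148 = 28.4% → the out-of-state pool
Arts: the out-of-state pool 56/85 = 65.9%, the domestic pool 749/1306 = 57.4% → the out-of-state pool
Business: the out-of-state pool 396/822 = 48.2%, the domestic pool 170/461 = 36.9% → the out-of-state pool
Humanities: the out-of-state pool 566/1053 = 53.8%, the domestic pool 164/387 = 42.4% → the out-of-state pool
Overall: the out-of-state pool 1957/4776 = 41.0%, the domestic pool 1125/2302 = 48.9% → the domestic pool
The out-of-state pool wins each department group but the domestic pool wins overall — the comparison reverses. The out-of-state pool's applicants skew toward Law, which has a lower base rate.

Yes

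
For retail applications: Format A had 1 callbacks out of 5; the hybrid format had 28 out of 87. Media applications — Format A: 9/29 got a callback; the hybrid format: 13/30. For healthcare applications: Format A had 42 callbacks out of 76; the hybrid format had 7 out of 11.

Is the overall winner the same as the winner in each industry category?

Retail: Format A 1/5 = 20.0%, the hybrid format 28/87 = 32.2% → the hybrid format
Media: Format A 9/29 = 31.0%, the hybrid format 13/30 = 43.3% → the hybrid format
Healthcare: Format A 42/76 = 55.3%, the hybrid format 7/11 = 63.6% → the hybrid format
Overall: Format A 52/110 = 47.3%, the hybrid format 48/128 = 37.5% → Format A
The hybrid format wins each industry group but Format A wins overall — the comparison reverses. The hybrid format's applications skew toward retail, which has a lower base rate.

No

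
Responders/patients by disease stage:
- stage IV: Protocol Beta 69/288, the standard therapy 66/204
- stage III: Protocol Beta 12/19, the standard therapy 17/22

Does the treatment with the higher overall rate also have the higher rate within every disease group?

Stage IV: Protocol Beta 69/288 = 24.0%, the standard therapy 66/204 = 32.4% → the standard therapy
Stage III: Protocol Beta 12/19 = 63.2%, the standard therapy 17/22 = 77.3% → the standard therapy
Overall: Protocol Beta 81/307 = 26.4%, the standard therapy 83/226 = 36.7% → the standard therapy
The standard therapy wins overall and in every disease group — no reversal.

Yes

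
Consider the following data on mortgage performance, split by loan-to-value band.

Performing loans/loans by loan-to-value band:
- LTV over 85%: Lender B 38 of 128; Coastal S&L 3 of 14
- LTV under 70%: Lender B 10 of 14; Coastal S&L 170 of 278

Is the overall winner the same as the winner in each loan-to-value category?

No

LTV over 85%: Lender B 38/128 = 29.7%, Coastal S&L 3/14 = 21.4% → Lender B
LTV under 70%: Lender B 10/14 = 71.4%, Coastal S&L 170/278 = 61.2% → Lender B
Overall: Lender B 48/142 = 33.8%, Coastal S&L 173/292 = 59.2% → Coastal S&L
Lender B wins each loan-to-value group but Coastal S&L wins overall — the comparison reverses. Lender B's loans skew toward LTV over 85%, which has a lower base rate.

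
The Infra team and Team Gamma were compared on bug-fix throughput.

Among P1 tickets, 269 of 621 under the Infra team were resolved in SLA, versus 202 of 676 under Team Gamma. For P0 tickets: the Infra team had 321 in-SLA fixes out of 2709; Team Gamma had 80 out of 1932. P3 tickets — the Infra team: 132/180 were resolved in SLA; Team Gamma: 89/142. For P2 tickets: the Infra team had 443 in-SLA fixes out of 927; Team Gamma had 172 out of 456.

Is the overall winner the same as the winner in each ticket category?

P1: the Infra team 269/621 = 43.3%, Team Gamma 202/676 = 29.9% → the Infra team
P0: the Infra team 321/2709 = 11.8%, Team Gamma 80/1932 = 4.1% → the Infra team
P3: the Infra team 132/180 = 73.3%, Team Gamma 89/142 = 62.7% → the Infra team
P2: the Infra team 443/927 = 47.8%, Team Gamma 172/456 = 37.7% → the Infra team
Overall: the Infra team 1165/4437 = 26.3%, Team Gamma 543/3206 = 16.9% → the Infra team
The Infra team wins overall and in every ticket group — no reversal.

Yes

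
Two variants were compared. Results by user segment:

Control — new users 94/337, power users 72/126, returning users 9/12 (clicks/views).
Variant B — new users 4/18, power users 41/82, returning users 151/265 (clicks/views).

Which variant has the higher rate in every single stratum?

New users: Control 94/337 = 27.9%, Variant B 4/18 = 22.2% → Control
Power users: Control 72/126 = 57.1%, Variant B 41/82 = 50.0% → Control
Returning users: Control 9/12 = 75.0%, Variant B 151/265 = 57.0% → Control
Control has the higher rate in all 3 groups.

Control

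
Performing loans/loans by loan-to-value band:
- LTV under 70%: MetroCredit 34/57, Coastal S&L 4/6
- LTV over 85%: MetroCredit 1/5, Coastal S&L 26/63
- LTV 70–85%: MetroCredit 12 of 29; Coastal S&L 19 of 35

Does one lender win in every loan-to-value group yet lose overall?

Yes

LTV under 70%: MetroCredit 34/57 = 59.6%, Coastal S&L 4/6 = 66.7% → Coastal S&L
LTV over 85%: MetroCredit 1/5 = 20.0%, Coastal S&L 26/63 = 41.3% → Coastal S&L
LTV 70–85%: MetroCredit 12/29 = 41.4%, Coastal S&L 19/35 = 54.3% → Coastal S&L
Overall: MetroCredit 47/91 = 51.6%, Coastal S&L 49/104 = 47.1% → MetroCredit
Coastal S&L wins each loan-to-value group but MetroCredit wins overall — the comparison reverses. Coastal S&L's loans skew toward LTV over 85%, which has a lower base rate.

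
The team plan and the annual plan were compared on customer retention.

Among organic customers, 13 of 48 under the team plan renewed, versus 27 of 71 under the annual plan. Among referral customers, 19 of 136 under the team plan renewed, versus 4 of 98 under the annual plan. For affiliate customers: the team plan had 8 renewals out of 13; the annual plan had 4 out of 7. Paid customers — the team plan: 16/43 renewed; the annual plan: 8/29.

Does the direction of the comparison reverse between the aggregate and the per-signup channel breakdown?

No

Organic: the team plan 13/48 = 27.1%, the annual plan 27/71 = 38.0% → the annual plan
Referral: the team plan 19/136 = 14.0%, the annual plan 4/98 = 4.1% → the team plan
Affiliate: the team plan 8/13 = 61.5%, the annual plan 4/7 = 57.1% → the team plan
Paid: the team plan 16/43 = 37.2%, the annual plan 8/29 = 27.6% → the team plan
Overall: the team plan 56/240 = 23.3%, the annual plan 43/205 = 21.0% → the team plan
Neither sweeps: the team plan wins 3 of 4 groups, the annual plan wins 1. The team plan wins overall but not every group — no Simpson reversal.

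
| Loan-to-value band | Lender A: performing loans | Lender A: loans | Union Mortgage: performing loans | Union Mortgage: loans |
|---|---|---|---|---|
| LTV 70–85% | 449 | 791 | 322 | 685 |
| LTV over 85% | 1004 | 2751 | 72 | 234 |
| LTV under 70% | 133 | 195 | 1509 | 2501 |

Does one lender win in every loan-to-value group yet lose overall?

LTV 70–85%: Lender A 449/791 = 56.8%, Union Mortgage 322/685 = 47.0% → Lender A
LTV over 85%: Lender A 1004/2751 = 36.5%, Union Mortgage 72/234 = 30.8% → Lender A
LTV under 70%: Lender A 133/195 = 68.2%, Union Mortgage 1509/2501 = 60.3% → Lender A
Overall: Lender A 1586/3737 = 42.4%, Union Mortgage 1903/3420 = 55.6% → Union Mortgage
Lender A wins each loan-to-value group but Union Mortgage wins overall — the comparison reverses. Lender A's loans skew toward LTV over 85%, which has a lower base rate.

Yes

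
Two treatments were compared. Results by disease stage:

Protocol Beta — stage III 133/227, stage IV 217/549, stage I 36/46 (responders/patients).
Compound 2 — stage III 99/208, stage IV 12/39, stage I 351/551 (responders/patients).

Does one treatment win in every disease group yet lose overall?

Yes

Stage III: Protocol Beta 133/227 = 58.6%, Compound 2 99/208 = 47.6% → Protocol Beta
Stage IV: Protocol Beta 217/549 = 39.5%, Compound 2 12/39 = 30.8% → Protocol Beta
Stage I: Protocol Beta 36/46 = 78.3%, Compound 2 351/551 = 63.7% → Protocol Beta
Overall: Protocol Beta 386/822 = 47.0%, Compound 2 462/798 = 57.9% → Compound 2
Protocol Beta wins each disease group but Compound 2 wins overall — the comparison reverses. Protocol Beta's patients skew toward stage IV, which has a lower base rate.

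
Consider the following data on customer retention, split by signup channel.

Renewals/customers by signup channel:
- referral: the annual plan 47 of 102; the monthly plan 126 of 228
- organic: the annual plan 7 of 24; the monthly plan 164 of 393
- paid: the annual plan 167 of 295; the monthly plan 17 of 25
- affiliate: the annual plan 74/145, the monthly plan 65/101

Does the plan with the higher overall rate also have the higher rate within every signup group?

Referral: the annual plan 47/102 = 46.1%, the monthly plan 126/228 = 55.3% → the monthly plan
Organic: the annual plan 7/24 = 29.2%, the monthly plan 164/393 = 41.7% → the monthly plan
Paid: the annual plan 167/295 = 56.6%, the monthly plan 17/25 = 68.0% → the monthly plan
Affiliate: the annual plan 74/145 = 51.0%, the monthly plan 65/101 = 64.4% → the monthly plan
Overall: the annual plan 295/566 = 52.1%, the monthly plan 372/747 = 49.8% → the annual plan
The monthly plan wins each signup group but the annual plan wins overall — the comparison reverses. The monthly plan's customers skew toward organic, which has a lower base rate.

No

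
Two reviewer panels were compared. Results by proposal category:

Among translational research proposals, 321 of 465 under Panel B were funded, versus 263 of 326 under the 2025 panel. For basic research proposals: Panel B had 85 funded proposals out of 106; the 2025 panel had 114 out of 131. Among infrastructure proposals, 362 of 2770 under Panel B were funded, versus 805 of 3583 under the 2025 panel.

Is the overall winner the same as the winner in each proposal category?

Yes

Translational research: Panel B 321/465 = 69.0%, the 2025 panel 263/326 = 80.7% → the 2025 panel
Basic research: Panel B 85/106 = 80.2%, the 2025 panel 114/131 = 87.0% → the 2025 panel
Infrastructure: Panel B 362/2770 = 13.1%, the 2025 panel 805/3583 = 22.5% → the 2025 panel
Overall: Panel B 768/3341 = 23.0%, the 2025 panel 1182/4040 = 29.3% → the 2025 panel
The 2025 panel wins overall and in every proposal group — no reversal.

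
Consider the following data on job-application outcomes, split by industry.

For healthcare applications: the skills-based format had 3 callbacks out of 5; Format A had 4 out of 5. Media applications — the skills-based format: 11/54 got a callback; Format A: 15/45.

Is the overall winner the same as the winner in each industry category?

Yes

Healthcare: the skills-based format 3/5 = 60.0%, Format A 4/5 = 80.0% → Format A
Media: the skills-based format 11/54 = 20.4%, Format A 15/45 = 33.3% → Format A
Overall: the skills-based format 14/59 = 23.7%, Format A 19/50 = 38.0% → Format A
Format A wins overall and in every industry group — no reversal.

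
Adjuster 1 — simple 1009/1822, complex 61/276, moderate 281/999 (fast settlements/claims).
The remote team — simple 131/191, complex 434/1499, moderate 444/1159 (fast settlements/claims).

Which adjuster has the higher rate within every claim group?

the remote team

Simple: Adjuster 1 1009/1822 = 55.4%, the remote team 131/191 = 68.6% → the remote team
Complex: Adjuster 1 61/276 = 22.1%, the remote team 434/1499 = 29.0% → the remote team
Moderate: Adjuster 1 281/999 = 28.1%, the remote team 444/1159 = 38.3% → the remote team
The remote team has the higher rate in all 3 groups.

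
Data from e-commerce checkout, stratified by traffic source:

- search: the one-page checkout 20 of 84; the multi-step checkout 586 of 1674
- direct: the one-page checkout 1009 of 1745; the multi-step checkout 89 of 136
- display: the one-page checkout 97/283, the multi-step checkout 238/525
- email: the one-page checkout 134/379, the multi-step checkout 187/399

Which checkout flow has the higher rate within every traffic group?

Search: the one-page checkout 20/84 = 23.8%, the multi-step checkout 586/1674 = 35.0% → the multi-step checkout
Direct: the one-page checkout 1009/1745 = 57.8%, the multi-step checkout 89/136 = 65.4% → the multi-step checkout
Display: the one-page checkout 97/283 = 34.3%, the multi-step checkout 238/525 = 45.3% → the multi-step checkout
Email: the one-page checkout 134/379 = 35.4%, the multi-step checkout 187/399 = 46.9% → the multi-step checkout
The multi-step checkout has the higher rate in all 4 groups.

the multi-step checkout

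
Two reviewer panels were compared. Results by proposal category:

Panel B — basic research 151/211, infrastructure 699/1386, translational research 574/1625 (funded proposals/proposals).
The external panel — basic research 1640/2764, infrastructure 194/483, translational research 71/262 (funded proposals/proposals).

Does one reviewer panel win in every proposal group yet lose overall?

Basic research: Panel B 151/211 = 71.6%, the external panel 1640/2764 = 59.3% → Panel B
Infrastructure: Panel B 699/1386 = 50.4%, the external panel 194/483 = 40.2% → Panel B
Translational research: Panel B 574/1625 = 35.3%, the external panel 71/262 = 27.1% → Panel B
Overall: Panel B 1424/3222 = 44.2%, the external panel 1905/3509 = 54.3% → the external panel
Panel B wins each proposal group but the external panel wins overall — the comparison reverses. Panel B's proposals skew toward translational research, which has a lower base rate.

Yes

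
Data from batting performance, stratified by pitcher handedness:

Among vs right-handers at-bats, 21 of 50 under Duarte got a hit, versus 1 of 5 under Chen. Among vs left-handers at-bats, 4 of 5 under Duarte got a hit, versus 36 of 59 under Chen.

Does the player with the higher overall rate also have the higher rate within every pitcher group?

No

Vs right-handers: Duarte 21/50 = 42.0%, Chen 1/5 = 20.0% → Duarte
Vs left-handers: Duarte 4/5 = 80.0%, Chen 36/59 = 61.0% → Duarte
Overall: Duarte 25/55 = 45.5%, Chen 37/64 = 57.8% → Chen
Duarte wins each pitcher group but Chen wins overall — the comparison reverses. Duarte's at-bats skew toward vs right-handers, which has a lower base rate.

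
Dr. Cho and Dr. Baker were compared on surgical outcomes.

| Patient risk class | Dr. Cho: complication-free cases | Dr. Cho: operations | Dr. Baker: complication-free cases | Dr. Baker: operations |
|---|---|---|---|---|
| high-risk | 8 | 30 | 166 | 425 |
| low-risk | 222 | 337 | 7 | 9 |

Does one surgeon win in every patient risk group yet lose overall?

High-risk: Dr. Cho 8/30 = 26.7%, Dr. Baker 166/425 = 39.1% → Dr. Baker
Low-risk: Dr. Cho 222/337 = 65.9%, Dr. Baker 7/9 = 77.8% → Dr. Baker
Overall: Dr. Cho 230/367 = 62.7%, Dr. Baker 173/434 = 39.9% → Dr. Cho
Dr. Baker wins each patient risk group but Dr. Cho wins overall — the comparison reverses. Dr. Baker's operations skew toward high-risk, which has a lower base rate.

Yes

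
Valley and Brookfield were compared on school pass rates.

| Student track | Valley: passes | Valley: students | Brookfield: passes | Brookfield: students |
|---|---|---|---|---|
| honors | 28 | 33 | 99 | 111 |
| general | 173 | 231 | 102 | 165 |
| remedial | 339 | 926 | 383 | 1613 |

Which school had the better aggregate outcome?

Honors: Valley 28/33 = 84.8%, Brookfield 99/111 = 89.2% → Brookfield
General: Valley 173/231 = 74.9%, Brookfield 102/165 = 61.8% → Valley
Remedial: Valley 339/926 = 36.6%, Brookfield 383/1613 = 23.7% → Valley
Overall: Valley 540/1190 = 45.4%, Brookfield 584/1889 = 30.9% → Valley
(Neither sweeps every student group, but Valley has the higher pooled rate.)

Valley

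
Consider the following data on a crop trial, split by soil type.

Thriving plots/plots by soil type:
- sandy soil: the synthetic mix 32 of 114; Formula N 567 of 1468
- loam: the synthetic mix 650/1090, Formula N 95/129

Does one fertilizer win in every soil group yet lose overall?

Yes

Sandy soil: the synthetic mix 32/114 = 28.1%, Formula N 567/1468 = 38.6% → Formula N
Loam: the synthetic mix 650/1090 = 59.6%, Formula N 95/129 = 73.6% → Formula N
Overall: the synthetic mix 682/1204 = 56.6%, Formula N 662/1597 = 41.5% → the synthetic mix
Formula N wins each soil group but the synthetic mix wins overall — the comparison reverses. Formula N's plots skew toward sandy soil, which has a lower base rate.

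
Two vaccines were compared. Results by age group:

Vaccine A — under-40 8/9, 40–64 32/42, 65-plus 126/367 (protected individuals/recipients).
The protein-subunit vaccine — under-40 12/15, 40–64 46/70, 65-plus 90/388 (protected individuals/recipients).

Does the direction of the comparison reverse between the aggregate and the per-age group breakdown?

Under-40: Vaccine A 8/9 = 88.9%, the protein-subunit vaccine 12/15 = 80.0% → Vaccine A
40–64: Vaccine A 32/42 = 76.2%, the protein-subunit vaccine 46/70 = 65.7% → Vaccine A
65-plus: Vaccine A 126/367 = 34.3%, the protein-subunit vaccine 90/388 = 23.2% → Vaccine A
Overall: Vaccine A 166/418 = 39.7%, the protein-subunit vaccine 148/473 = 31.3% → Vaccine A
Vaccine A wins overall and in every age group — no reversal.

No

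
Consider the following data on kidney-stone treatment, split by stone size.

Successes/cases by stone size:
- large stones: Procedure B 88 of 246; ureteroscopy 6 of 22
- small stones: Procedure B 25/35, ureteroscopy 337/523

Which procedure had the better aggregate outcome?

Large stones: Procedure B 88/246 = 35.8%, ureteroscopy 6/22 = 27.3% → Procedure B
Small stones: Procedure B 25/35 = 71.4%, ureteroscopy 337/523 = 64.4% → Procedure B
Overall: Procedure B 113/281 = 40.2%, ureteroscopy 343/545 = 62.9% → ureteroscopy
(Procedure B wins every stone group but ureteroscopy wins overall — Procedure B's cases skew toward the low-rate large stones group.)

ureteroscopy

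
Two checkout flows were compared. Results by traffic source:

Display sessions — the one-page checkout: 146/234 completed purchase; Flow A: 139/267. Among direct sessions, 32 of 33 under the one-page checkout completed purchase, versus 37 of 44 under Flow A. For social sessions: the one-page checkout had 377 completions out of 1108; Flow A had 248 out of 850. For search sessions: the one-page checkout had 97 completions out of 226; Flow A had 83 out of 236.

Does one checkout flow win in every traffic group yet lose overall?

No

Display: the one-page checkout 146/234 = 62.4%, Flow A 139/267 = 52.1% → the one-page checkout
Direct: the one-page checkout 32/33 = 97.0%, Flow A 37/44 = 84.1% → the one-page checkout
Social: the one-page checkout 377/1108 = 34.0%, Flow A 248/850 = 29.2% → the one-page checkout
Search: the one-page checkout 97/226 = 42.9%, Flow A 83/236 = 35.2% → the one-page checkout
Overall: the one-page checkout 652/1601 = 40.7%, Flow A 507/1397 = 36.3% → the one-page checkout
The one-page checkout wins overall and in every traffic group — no reversal.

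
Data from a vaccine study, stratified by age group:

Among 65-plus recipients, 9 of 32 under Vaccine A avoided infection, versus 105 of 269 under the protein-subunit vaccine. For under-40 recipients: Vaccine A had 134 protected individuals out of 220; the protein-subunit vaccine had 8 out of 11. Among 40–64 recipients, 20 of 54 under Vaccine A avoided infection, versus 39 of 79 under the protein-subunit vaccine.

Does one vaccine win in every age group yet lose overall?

65-plus: Vaccine A 9/32 = 28.1%, the protein-subunit vaccine 105/269 = 39.0% → the protein-subunit vaccine
Under-40: Vaccine A 134/220 = 60.9%, the protein-subunit vaccine 8/11 = 72.7% → the protein-subunit vaccine
40–64: Vaccine A 20/54 = 37.0%, the protein-subunit vaccine 39/79 = 49.4% → the protein-subunit vaccine
Overall: Vaccine A 163/306 = 53.3%, the protein-subunit vaccine 152/359 = 42.3% → Vaccine A
The protein-subunit vaccine wins each age group but Vaccine A wins overall — the comparison reverses. The protein-subunit vaccine's recipients skew toward 65-plus, which has a lower base rate.

Yes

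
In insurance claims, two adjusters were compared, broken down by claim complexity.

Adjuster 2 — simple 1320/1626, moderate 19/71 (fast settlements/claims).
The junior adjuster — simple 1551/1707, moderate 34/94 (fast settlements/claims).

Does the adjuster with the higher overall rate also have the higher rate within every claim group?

Simple: Adjuster 2 1320/1626 = 81.2%, the junior adjuster 1551/1707 = 90.9% → the junior adjuster
Moderate: Adjuster 2 19/71 = 26.8%, the junior adjuster 34/94 = 36.2% → the junior adjuster
Overall: Adjuster 2 1339/1697 = 78.9%, the junior adjuster 1585/1801 = 88.0% → the junior adjuster
The junior adjuster wins overall and in every claim group — no reversal.

Yes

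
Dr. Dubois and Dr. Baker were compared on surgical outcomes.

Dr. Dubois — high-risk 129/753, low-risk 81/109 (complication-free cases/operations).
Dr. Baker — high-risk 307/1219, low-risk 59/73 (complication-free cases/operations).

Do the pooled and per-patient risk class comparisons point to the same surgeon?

High-risk: Dr. Dubois 129/753 = 17.1%, Dr. Baker 307/1219 = 25.2% → Dr. Baker
Low-risk: Dr. Dubois 81/109 = 74.3%, Dr. Baker 59/73 = 80.8% → Dr. Baker
Overall: Dr. Dubois 210/862 = 24.4%, Dr. Baker 366/1292 = 28.3% → Dr. Baker
Dr. Baker wins overall and in every patient risk group — no reversal.

Yes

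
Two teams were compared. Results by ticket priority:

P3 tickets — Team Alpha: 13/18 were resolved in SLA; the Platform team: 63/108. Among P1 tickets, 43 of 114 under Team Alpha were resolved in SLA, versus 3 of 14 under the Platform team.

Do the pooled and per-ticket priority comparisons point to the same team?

P3: Team Alpha 13/18 = 72.2%, the Platform team 63/108 = 58.3% → Team Alpha
P1: Team Alpha 43/114 = 37.7%, the Platform team 3/14 = 21.4% → Team Alpha
Overall: Team Alpha 56/132 = 42.4%, the Platform team 66/122 = 54.1% → the Platform team
Team Alpha wins each ticket group but the Platform team wins overall — the comparison reverses. Team Alpha's tickets skew toward P1, which has a lower base rate.

No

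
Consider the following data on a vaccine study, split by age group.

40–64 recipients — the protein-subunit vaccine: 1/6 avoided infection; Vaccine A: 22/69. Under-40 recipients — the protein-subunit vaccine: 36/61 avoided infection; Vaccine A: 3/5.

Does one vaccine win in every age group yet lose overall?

40–64: the protein-subunit vaccine 1/6 = 16.7%, Vaccine A 22/69 = 31.9% → Vaccine A
Under-40: the protein-subunit vaccine 36/61 = 59.0%, Vaccine A 3/5 = 60.0% → Vaccine A
Overall: the protein-subunit vaccine 37/67 = 55.2%, Vaccine A 25/74 = 33.8% → the protein-subunit vaccine
Vaccine A wins each age group but the protein-subunit vaccine wins overall — the comparison reverses. Vaccine A's recipients skew toward 40–64, which has a lower base rate.

Yes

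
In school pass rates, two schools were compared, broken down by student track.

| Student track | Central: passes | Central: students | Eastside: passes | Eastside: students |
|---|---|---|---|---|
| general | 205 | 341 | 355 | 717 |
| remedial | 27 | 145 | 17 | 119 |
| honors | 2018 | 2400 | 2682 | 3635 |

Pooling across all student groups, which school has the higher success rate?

General: Central 205/341 = 60.1%, Eastside 355/717 = 49.5% → Central
Remedial: Central 27/145 = 18.6%, Eastside 17/119 = 14.3% → Central
Honors: Central 2018/2400 = 84.1%, Eastside 2682/3635 = 73.8% → Central
Overall: Central 2250/2886 = 78.0%, Eastside 3054/4471 = 68.3% → Central

Central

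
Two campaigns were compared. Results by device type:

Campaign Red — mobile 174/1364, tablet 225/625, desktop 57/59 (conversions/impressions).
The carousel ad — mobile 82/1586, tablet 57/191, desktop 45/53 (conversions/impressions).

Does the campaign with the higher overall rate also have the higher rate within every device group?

Yes

Mobile: Campaign Red 174/1364 = 12.8%, the carousel ad 82/1586 = 5.2% → Campaign Red
Tablet: Campaign Red 225/625 = 36.0%, the carousel ad 57/191 = 29.8% → Campaign Red
Desktop: Campaign Red 57/59 = 96.6%, the carousel ad 45/53 = 84.9% → Campaign Red
Overall: Campaign Red 456/2048 = 22.3%, the carousel ad 184/1830 = 10.1% → Campaign Red
Campaign Red wins overall and in every device group — no reversal.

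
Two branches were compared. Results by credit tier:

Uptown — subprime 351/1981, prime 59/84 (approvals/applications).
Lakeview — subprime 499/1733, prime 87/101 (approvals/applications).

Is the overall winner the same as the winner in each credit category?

Subprime: Uptown 351/1981 = 17.7%, Lakeview 499/1733 = 28.8% → Lakeview
Prime: Uptown 59/84 = 70.2%, Lakeview 87/101 = 86.1% → Lakeview
Overall: Uptown 410/2065 = 19.9%, Lakeview 586/1834 = 32.0% → Lakeview
Lakeview wins overall and in every credit group — no reversal.

Yes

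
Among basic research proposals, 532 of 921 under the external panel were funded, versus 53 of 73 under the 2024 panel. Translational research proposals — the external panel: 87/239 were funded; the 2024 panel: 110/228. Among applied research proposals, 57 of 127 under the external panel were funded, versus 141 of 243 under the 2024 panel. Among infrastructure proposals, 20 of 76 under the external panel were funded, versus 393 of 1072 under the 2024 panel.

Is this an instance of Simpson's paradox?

Basic research: the external panel 532/921 = 57.8%, the 2024 panel 53/73 = 72.6% → the 2024 panel
Translational research: the external panel 87/239 = 36.4%, the 2024 panel 110/228 = 48.2% → the 2024 panel
Applied research: the external panel 57/127 = 44.9%, the 2024 panel 141/243 = 58.0% → the 2024 panel
Infrastructure: the external panel 20/76 = 26.3%, the 2024 panel 393/1072 = 36.7% → the 2024 panel
Overall: the external panel 696/1363 = 51.1%, the 2024 panel 697/1616 = 43.1% → the external panel
The 2024 panel wins each proposal group but the external panel wins overall — the comparison reverses. The 2024 panel's proposals skew toward infrastructure, which has a lower base rate.

Yes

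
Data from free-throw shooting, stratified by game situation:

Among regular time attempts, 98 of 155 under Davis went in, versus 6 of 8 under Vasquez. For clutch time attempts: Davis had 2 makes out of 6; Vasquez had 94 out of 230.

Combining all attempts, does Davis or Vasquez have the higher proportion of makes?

Regular time: Davis 98/155 = 63.2%, Vasquez 6/8 = 75.0% → Vasquez
Clutch time: Davis 2/6 = 33.3%, Vasquez 94/230 = 40.9% → Vasquez
Overall: Davis 100/161 = 62.1%, Vasquez 100/238 = 42.0% → Davis
(Vasquez wins every game group but Davis wins overall — Vasquez's attempts skew toward the low-rate clutch time group.)

Davis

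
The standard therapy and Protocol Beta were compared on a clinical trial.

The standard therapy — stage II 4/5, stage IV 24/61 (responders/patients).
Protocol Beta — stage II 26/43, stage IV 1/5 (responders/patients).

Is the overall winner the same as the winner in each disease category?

No

Stage II: the standard therapy 4/5 = 80.0%, Protocol Beta 26/43 = 60.5% → the standard therapy
Stage IV: the standard therapy 24/61 = 39.3%, Protocol Beta 1/5 = 20.0% → the standard therapy
Overall: the standard therapy 28/66 = 42.4%, Protocol Beta 27/48 = 56.2% → Protocol Beta
The standard therapy wins each disease group but Protocol Beta wins overall — the comparison reverses. The standard therapy's patients skew toward stage IV, which has a lower base rate.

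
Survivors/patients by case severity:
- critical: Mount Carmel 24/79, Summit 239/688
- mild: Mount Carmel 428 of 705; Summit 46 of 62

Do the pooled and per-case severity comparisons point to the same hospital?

No

Critical: Mount Carmel 24/79 = 30.4%, Summit 239/688 = 34.7% → Summit
Mild: Mount Carmel 428/705 = 60.7%, Summit 46/62 = 74.2% → Summit
Overall: Mount Carmel 452/784 = 57.7%, Summit 285/750 = 38.0% → Mount Carmel
Summit wins each case group but Mount Carmel wins overall — the comparison reverses. Summit's patients skew toward critical, which has a lower base rate.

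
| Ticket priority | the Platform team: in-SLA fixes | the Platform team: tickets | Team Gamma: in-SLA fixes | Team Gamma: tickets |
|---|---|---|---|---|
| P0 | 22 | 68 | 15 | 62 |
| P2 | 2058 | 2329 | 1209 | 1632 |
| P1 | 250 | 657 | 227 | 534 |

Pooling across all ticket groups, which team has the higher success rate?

P0: the Platform team 22/68 = 32.4%, Team Gamma 15/62 = 24.2% → the Platform team
P2: the Platform team 2058/2329 = 88.4%, Team Gamma 1209/1632 = 74.1% → the Platform team
P1: the Platform team 250/657 = 38.1%, Team Gamma 227/534 = 42.5% → Team Gamma
Overall: the Platform team 2330/3054 = 76.3%, Team Gamma 1451/2228 = 65.1% → the Platform team
(Neither sweeps every ticket group, but the Platform team has the higher pooled rate.)

the Platform team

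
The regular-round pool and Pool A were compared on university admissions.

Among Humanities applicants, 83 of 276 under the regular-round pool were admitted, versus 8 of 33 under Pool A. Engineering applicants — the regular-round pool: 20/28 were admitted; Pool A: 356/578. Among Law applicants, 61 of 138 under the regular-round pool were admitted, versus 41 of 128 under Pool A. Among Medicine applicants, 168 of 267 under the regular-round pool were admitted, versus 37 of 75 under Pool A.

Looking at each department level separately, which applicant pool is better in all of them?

Humanities: the regular-round pool 83/276 = 30.1%, Pool A 8/33 = 24.2% → the regular-round pool
Engineering: the regular-round pool 20/28 = 71.4%, Pool A 356/578 = 61.6% → the regular-round pool
Law: the regular-round pool 61/138 = 44.2%, Pool A 41/128 = 32.0% → the regular-round pool
Medicine: the regular-round pool 168/267 = 62.9%, Pool A 37/75 = 49.3% → the regular-round pool
The regular-round pool has the higher rate in all 4 groups.

the regular-round pool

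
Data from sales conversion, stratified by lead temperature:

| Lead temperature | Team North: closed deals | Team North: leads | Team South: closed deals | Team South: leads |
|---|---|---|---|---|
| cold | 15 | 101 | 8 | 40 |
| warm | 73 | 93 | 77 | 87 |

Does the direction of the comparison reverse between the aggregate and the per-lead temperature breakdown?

Cold: Team North 15/101 = 14.9%, Team South 8/40 = 20.0% → Team South
Warm: Team North 73/93 = 78.5%, Team South 77/87 = 88.5% → Team South
Overall: Team North 88/194 = 45.4%, Team South 85/127 = 66.9% → Team South
Team South wins overall and in every lead group — no reversal.

No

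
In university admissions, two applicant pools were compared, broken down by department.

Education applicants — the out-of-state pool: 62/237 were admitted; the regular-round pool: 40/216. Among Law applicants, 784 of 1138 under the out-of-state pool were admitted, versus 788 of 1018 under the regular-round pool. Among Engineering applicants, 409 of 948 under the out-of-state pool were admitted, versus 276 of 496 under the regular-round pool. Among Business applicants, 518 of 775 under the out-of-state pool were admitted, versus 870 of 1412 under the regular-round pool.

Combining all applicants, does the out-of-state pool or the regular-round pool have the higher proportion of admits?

the regular-round pool

Education: the out-of-state pool 62/237 = 26.2%, the regular-round pool 40/216 = 18.5% → the out-of-state pool
Law: the out-of-state pool 784/1138 = 68.9%, the regular-round pool 788/1018 = 77.4% → the regular-round pool
Engineering: the out-of-state pool 409/948 = 43.1%, the regular-round pool 276/496 = 55.6% → the regular-round pool
Business: the out-of-state pool 518/775 = 66.8%, the regular-round pool 870/1412 = 61.6% → the out-of-state pool
Overall: the out-of-state pool 1773/3098 = 57.2%, the regular-round pool 1974/3142 = 62.8% → the regular-round pool
(Neither sweeps every department group, but the regular-round pool has the higher pooled rate.)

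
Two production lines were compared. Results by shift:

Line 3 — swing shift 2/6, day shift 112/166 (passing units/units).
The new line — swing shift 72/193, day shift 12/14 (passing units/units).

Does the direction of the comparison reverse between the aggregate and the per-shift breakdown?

Swing shift: Line 3 2/6 = 33.3%, the new line 72/193 = 37.3% → the new line
Day shift: Line 3 112/166 = 67.5%, the new line 12/14 = 85.7% → the new line
Overall: Line 3 114/172 = 66.3%, the new line 84/207 = 40.6% → Line 3
The new line wins each shift group but Line 3 wins overall — the comparison reverses. The new line's units skew toward swing shift, which has a lower base rate.

Yes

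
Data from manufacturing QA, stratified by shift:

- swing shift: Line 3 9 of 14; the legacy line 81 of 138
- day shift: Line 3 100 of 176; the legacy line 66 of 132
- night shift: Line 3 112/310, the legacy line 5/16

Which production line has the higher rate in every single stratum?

Swing shift: Line 3 9/14 = 64.3%, the legacy line 81/138 = 58.7% → Line 3
Day shift: Line 3 100/176 = 56.8%, the legacy line 66/132 = 50.0% → Line 3
Night shift: Line 3 112/310 = 36.1%, the legacy line 5/16 = 31.2% → Line 3
Line 3 has the higher rate in all 3 groups.

Line 3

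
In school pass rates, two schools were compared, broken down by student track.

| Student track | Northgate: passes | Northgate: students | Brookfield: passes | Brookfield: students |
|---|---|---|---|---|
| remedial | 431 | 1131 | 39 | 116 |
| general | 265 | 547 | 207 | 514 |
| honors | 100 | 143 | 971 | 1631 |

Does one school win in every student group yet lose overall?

Yes

Remedial: Northgate 431/1131 = 38.1%, Brookfield 39/116 = 33.6% → Northgate
General: Northgate 265/547 = 48.4%, Brookfield 207/514 = 40.3% → Northgate
Honors: Northgate 100/143 = 69.9%, Brookfield 971/1631 = 59.5% → Northgate
Overall: Northgate 796/1821 = 43.7%, Brookfield 1217/2261 = 53.8% → Brookfield
Northgate wins each student group but Brookfield wins overall — the comparison reverses. Northgate's students skew toward remedial, which has a lower base rate.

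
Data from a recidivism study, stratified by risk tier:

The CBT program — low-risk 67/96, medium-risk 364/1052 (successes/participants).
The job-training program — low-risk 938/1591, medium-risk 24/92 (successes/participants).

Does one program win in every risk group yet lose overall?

Low-risk: the CBT program 67/96 = 69.8%, the job-training program 938/1591 = 59.0% → the CBT program
Medium-risk: the CBT program 364/1052 = 34.6%, the job-training program 24/92 = 26.1% → the CBT program
Overall: the CBT program 431/1148 = 37.5%, the job-training program 962/1683 = 57.2% → the job-training program
The CBT program wins each risk group but the job-training program wins overall — the comparison reverses. The CBT program's participants skew toward medium-risk, which has a lower base rate.

Yes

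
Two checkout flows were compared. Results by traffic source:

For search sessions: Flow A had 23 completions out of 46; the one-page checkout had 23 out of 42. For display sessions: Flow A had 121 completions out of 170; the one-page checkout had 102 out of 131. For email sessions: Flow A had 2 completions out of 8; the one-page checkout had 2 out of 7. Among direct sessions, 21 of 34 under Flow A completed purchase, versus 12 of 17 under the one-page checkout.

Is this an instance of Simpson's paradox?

Search: Flow A 23/46 = 50.0%, the one-page checkout 23/42 = 54.8% → the one-page checkout
Display: Flow A 121/170 = 71.2%, the one-page checkout 102/131 = 77.9% → the one-page checkout
Email: Flow A 2/8 = 25.0%, the one-page checkout 2/7 = 28.6% → the one-page checkout
Direct: Flow A 21/34 = 61.8%, the one-page checkout 12/17 = 70.6% → the one-page checkout
Overall: Flow A 167/258 = 64.7%, the one-page checkout 139/197 = 70.6% → the one-page checkout
The one-page checkout wins overall and in every traffic group — no reversal.

No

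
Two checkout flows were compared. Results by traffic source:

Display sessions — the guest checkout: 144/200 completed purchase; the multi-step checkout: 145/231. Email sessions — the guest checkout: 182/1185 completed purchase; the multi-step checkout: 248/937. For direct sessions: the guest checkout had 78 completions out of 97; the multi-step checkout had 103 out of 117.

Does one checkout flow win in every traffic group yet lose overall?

No

Display: the guest checkout 144/200 = 72.0%, the multi-step checkout 145/231 = 62.8% → the guest checkout
Email: the guest checkout 182/1185 = 15.4%, the multi-step checkout 248/937 = 26.5% → the multi-step checkout
Direct: the guest checkout 78/97 = 80.4%, the multi-step checkout 103/117 = 88.0% → the multi-step checkout
Overall: the guest checkout 404/1482 = 27.3%, the multi-step checkout 496/1285 = 38.6% → the multi-step checkout
Neither sweeps: the guest checkout wins 1 of 3 groups, the multi-step checkout wins 2. The multi-step checkout wins overall but not every group — no Simpson reversal.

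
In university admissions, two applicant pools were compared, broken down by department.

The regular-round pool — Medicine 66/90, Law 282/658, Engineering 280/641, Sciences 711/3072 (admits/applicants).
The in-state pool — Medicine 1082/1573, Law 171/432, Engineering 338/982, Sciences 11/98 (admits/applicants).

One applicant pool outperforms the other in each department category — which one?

the regular-round pool

Medicine: the regular-round pool 66/90 = 73.3%, the in-state pool 1082/1573 = 68.8% → the regular-round pool
Law: the regular-round pool 282/658 = 42.9%, the in-state pool 171/432 = 39.6% → the regular-round pool
Engineering: the regular-round pool 280/641 = 43.7%, the in-state pool 338/982 = 34.4% → the regular-round pool
Sciences: the regular-round pool 711/3072 = 23.1%, the in-state pool 11/98 = 11.2% → the regular-round pool
The regular-round pool has the higher rate in all 4 groups.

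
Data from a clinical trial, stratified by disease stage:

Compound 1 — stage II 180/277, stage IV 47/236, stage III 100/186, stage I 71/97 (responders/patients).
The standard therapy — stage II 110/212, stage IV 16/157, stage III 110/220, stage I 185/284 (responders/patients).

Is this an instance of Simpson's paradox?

Stage II: Compound 1 180/277 = 65.0%, the standard therapy 110/212 = 51.9% → Compound 1
Stage IV: Compound 1 47/236 = 19.9%, the standard therapy 16/157 = 10.2% → Compound 1
Stage III: Compound 1 100/186 = 53.8%, the standard therapy 110/220 = 50.0% → Compound 1
Stage I: Compound 1 71/97 = 73.2%, the standard therapy 185/284 = 65.1% → Compound 1
Overall: Compound 1 398/796 = 50.0%, the standard therapy 421/873 = 48.2% → Compound 1
Compound 1 wins overall and in every disease group — no reversal.

No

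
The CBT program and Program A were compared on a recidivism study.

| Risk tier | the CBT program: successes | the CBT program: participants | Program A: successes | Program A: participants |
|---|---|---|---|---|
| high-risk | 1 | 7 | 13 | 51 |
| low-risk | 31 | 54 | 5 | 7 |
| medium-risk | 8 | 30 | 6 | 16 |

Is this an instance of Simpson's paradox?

High-risk: the CBT program 1/7 = 14.3%, Program A 13/51 = 25.5% → Program A
Low-risk: the CBT program 31/54 = 57.4%, Program A 5/7 = 71.4% → Program A
Medium-risk: the CBT program 8/30 = 26.7%, Program A 6/16 = 37.5% → Program A
Overall: the CBT program 40/91 = 44.0%, Program A 24/74 = 32.4% → the CBT program
Program A wins each risk group but the CBT program wins overall — the comparison reverses. Program A's participants skew toward high-risk, which has a lower base rate.

Yes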